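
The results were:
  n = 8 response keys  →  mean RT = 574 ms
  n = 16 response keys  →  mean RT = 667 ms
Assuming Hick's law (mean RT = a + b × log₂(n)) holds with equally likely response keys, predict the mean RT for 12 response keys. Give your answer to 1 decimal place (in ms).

628.4 ms

Solve the two-equation system in a and b:
  b = (667 − 574) / (log₂ 16 − log₂ 8) = 93 / (4 − 3) = 93.000 ms/bit
  a = 574 − 93.000 × 3 = 295.000 ms
Then RT(12) = 295.000 + 93.000 × log₂ 12 = 295.000 + 93.000 × 3.5850 ≈ 628.402 ms.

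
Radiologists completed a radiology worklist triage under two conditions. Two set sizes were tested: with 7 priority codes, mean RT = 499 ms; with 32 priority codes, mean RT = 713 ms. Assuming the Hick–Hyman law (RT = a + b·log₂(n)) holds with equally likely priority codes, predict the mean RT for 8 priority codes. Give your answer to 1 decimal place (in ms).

RT is linear in log₂ n, so two points fix the line:
  b = (713 − 499) / (log₂ 32 − log₂ 7) = 214 / (5 − 2.8074) = 97.599 ms/bit
  a = 499 − 97.599 × 2.8074 = 225.005 ms
Then RT(8) = 225.005 + 97.599 × log₂ 8 = 225.005 + 97.599 × 3 ≈ 517.802 ms.

517.8 ms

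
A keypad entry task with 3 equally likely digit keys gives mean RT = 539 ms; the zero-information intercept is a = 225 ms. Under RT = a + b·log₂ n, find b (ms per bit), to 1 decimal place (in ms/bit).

198.1 ms/bit

log₂(3) = 1.5850 bits.
b = (RT − a)/log₂ n = (539 − 225) / 1.5850 = 198.112 ms/bit.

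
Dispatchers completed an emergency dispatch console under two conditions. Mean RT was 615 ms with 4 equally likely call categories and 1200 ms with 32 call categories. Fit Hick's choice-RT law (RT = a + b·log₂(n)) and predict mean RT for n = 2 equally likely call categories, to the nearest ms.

Solve the two-equation system in a and b:
  b = (1200 − 615) / (log₂ 32 − log₂ 4) = 585 / (5 − 2) = 195 ms/bit
  a = 615 − 195 × 2 = 225 ms
Then RT(2) = 225 + 195 × log₂ 2 = 225 + 195 × 1 ≈ 420.000 ms.

420 ms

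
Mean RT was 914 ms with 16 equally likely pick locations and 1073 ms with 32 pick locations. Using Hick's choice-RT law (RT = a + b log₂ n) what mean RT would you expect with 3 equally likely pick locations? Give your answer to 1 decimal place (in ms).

530.0 ms

Fit slope and intercept:
  b = (1073 − 914) / (log₂ 32 − log₂ 16) = 159 / (5 − 4) = 159.000 ms/bit
  a = 914 − 159.000 × 4 = 278.000 ms
Then RT(3) = 278.000 + 159.000 × log₂ 3 = 278.000 + 159.000 × 1.5850 ≈ 530.009 ms.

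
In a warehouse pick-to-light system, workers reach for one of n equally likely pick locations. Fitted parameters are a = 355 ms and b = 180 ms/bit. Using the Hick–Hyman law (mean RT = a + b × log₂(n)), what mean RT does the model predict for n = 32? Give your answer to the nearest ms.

log₂(32) = 5 bits, so RT = 355 + 180 × 5 ≈ 1255.000 ms.

1255 ms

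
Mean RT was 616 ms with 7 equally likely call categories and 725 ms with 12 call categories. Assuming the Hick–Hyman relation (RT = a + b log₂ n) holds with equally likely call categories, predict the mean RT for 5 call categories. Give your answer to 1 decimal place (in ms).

With log₂ n on the abscissa the relation is linear; from the two conditions:
  b = (725 − 616) / (log₂ 12 − log₂ 7) = 109 / (3.5850 − 2.8074) = 140.174 ms/bit
  a = 616 − 140.174 × 2.8074 = 222.483 ms
Then RT(5) = 222.483 + 140.174 × log₂ 5 = 222.483 + 140.174 × 2.3219 ≈ 547.956 ms.

548.0 ms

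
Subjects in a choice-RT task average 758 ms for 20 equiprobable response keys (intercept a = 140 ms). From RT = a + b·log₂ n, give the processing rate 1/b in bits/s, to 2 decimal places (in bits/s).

6.99 bits/s

b = (758 − 140)/log₂ 20 = 618/4.3219 = 142.992 ms per bit = 0.14299 s/bit; the reciprocal is 6.993 bits/s.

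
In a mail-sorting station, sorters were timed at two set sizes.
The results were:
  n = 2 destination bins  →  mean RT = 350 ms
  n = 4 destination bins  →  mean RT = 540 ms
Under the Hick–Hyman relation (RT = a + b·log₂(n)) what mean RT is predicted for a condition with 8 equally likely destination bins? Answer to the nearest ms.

Fit slope and intercept:
  b = (540 − 350) / (log₂ 4 − log₂ 2) = 190 / (2 − 1) = 190 ms/bit
  a = 350 − 190 × 1 = 160 ms
Then RT(8) = 160 + 190 × log₂ 8 = 160 + 190 × 3 ≈ 730.000 ms.

730 ms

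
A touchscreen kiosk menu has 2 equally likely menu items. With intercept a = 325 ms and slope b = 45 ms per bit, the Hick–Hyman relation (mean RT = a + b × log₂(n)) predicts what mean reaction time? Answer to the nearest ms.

log₂(2) = 1 bits, so RT = 325 + 45 × 1 ≈ 370.000 ms.

370 ms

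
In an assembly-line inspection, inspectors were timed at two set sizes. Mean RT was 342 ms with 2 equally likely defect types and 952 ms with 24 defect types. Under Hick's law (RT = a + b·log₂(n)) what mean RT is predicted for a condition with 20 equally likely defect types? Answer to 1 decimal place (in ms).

Fit slope and intercept:
  b = (952 − 342) / (log₂ 24 − log₂ 2) = 610 / (4.5850 − 1) = 170.155 ms/bit
  a = 342 − 170.155 × 1 = 171.845 ms
Then RT(20) = 171.845 + 170.155 × log₂ 20 = 171.845 + 170.155 × 4.3219 ≈ 907.243 ms.

907.2 ms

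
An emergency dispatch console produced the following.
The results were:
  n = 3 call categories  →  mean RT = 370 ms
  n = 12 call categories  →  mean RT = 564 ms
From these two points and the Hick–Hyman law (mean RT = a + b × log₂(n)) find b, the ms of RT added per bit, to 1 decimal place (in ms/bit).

97.0 ms/bit

Slope: b = (564 − 370) / (log₂ 12 − log₂ 3) = 194/2.0000 = 97.000 ms/bit.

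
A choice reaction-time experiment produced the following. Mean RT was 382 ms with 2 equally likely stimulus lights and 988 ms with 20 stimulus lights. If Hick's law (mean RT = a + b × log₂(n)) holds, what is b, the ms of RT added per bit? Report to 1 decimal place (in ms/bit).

182.4 ms/bit

b = (RT₂ − RT₁)/(log₂ n₂ − log₂ n₁) = (988 − 382)/(4.3219 − 1) = 182.424 ms/bit.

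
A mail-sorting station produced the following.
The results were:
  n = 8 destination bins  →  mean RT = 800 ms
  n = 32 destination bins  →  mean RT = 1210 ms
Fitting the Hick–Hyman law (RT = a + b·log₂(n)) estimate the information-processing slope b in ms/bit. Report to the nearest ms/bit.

205 ms/bit

b = (RT₂ − RT₁)/(log₂ n₂ − log₂ n₁) = (1210 − 800)/(5 − 3) = 205 ms/bit.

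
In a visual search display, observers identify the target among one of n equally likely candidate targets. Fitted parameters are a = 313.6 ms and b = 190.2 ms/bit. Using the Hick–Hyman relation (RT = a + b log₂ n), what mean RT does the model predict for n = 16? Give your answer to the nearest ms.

log₂(16) = 4 bits, so RT = 313.6 + 190.2 × 4 ≈ 1074.400 ms.

1074 ms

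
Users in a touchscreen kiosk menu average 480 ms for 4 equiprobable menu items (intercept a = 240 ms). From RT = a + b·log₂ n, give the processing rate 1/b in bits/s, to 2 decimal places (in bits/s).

Choice component = 480 − 240 = 240 ms over log₂(4) = 2 bits.
b = 240 / 2 = 120.000 ms/bit, so 1/b = 8.333 bits/s.

8.33 bits/s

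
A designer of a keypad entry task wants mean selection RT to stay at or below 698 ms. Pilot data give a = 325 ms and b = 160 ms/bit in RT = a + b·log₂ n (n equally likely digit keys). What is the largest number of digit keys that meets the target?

5

Information budget: (698 − 325)/160 = 2.3312 bits, so n ≤ 2^2.3312 = 5.032 → at most 5.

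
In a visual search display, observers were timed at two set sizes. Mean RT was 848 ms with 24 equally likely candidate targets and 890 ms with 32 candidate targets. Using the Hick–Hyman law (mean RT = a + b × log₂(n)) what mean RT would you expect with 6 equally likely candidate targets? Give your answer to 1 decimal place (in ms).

Solve the two-equation system in a and b:
  b = (890 − 848) / (log₂ 32 − log₂ 24) = 42 / (5 − 4.5850) = 101.196 ms/bit
  a = 848 − 101.196 × 4.5850 = 384.022 ms
Then RT(6) = 384.022 + 101.196 × log₂ 6 = 384.022 + 101.196 × 2.5850 ≈ 645.609 ms.

645.6 ms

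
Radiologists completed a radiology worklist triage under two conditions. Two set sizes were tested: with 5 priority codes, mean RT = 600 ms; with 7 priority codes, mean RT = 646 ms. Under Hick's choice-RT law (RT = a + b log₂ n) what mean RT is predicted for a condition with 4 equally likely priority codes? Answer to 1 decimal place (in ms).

569.5 ms

With log₂ n on the abscissa the relation is linear; from the two conditions:
  b = (646 − 600) / (log₂ 7 − log₂ 5) = 46 / (2.8074 − 2.3219) = 94.762 ms/bit
  a = 600 − 94.762 × 2.3219 = 379.970 ms
Then RT(4) = 379.970 + 94.762 × log₂ 4 = 379.970 + 94.762 × 2 ≈ 569.493 ms.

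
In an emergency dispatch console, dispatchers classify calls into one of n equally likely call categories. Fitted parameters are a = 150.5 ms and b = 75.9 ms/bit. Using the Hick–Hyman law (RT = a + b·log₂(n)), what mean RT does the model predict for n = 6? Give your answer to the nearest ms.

347 ms

log₂(6) = 2.5850 bits, so RT = 150.5 + 75.9 × 2.5850 ≈ 346.699 ms.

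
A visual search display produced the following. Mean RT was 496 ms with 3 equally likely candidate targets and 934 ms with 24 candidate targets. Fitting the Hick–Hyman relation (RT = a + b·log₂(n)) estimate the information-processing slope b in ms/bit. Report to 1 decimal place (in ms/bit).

146.0 ms/bit

Slope: b = (934 − 496) / (log₂ 24 − log₂ 3) = 438/3.0000 = 146.000 ms/bit.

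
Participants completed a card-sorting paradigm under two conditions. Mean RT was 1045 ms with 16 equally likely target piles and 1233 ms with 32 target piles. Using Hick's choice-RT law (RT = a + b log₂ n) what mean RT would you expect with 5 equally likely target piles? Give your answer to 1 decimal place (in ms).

Solve the two-equation system in a and b:
  b = (1233 − 1045) / (log₂ 32 − log₂ 16) = 188 / (5 − 4) = 188.000 ms/bit
  a = 1045 − 188.000 × 4 = 293.000 ms
Then RT(5) = 293.000 + 188.000 × log₂ 5 = 293.000 + 188.000 × 2.3219 ≈ 729.522 ms.

729.5 ms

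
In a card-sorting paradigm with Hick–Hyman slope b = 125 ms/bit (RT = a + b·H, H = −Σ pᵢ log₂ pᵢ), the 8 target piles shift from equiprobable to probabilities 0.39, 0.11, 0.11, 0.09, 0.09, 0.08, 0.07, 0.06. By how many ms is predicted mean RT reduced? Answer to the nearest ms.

43 ms

The RT saving is b·ΔH. Equiprobable H₀ = log₂(8) = 3.0000 bits; with the given probabilities H = 2.6593 bits.
b·(H₀ − H) = 125 × (3.0000 − 2.6593) = 42.59 ms.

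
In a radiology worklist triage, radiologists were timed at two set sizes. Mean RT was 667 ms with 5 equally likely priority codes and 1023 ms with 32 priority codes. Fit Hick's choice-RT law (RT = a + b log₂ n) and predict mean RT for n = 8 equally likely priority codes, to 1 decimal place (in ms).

RT is linear in log₂ n, so two points fix the line:
  b = (1023 − 667) / (log₂ 32 − log₂ 5) = 356 / (5 − 2.3219) = 132.931 ms/bit
  a = 667 − 132.931 × 2.3219 = 358.343 ms
Then RT(8) = 358.343 + 132.931 × log₂ 8 = 358.343 + 132.931 × 3 ≈ 757.137 ms.

757.1 ms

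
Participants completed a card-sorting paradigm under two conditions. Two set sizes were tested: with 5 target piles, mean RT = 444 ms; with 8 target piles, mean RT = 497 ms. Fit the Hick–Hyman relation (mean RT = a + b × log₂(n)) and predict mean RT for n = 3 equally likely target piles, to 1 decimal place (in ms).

386.4 ms

RT is linear in log₂ n, so two points fix the line:
  b = (497 − 444) / (log₂ 8 − log₂ 5) = 53 / (3 − 2.3219) = 78.163 ms/bit
  a = 444 − 78.163 × 2.3219 = 262.512 ms
Then RT(3) = 262.512 + 78.163 × log₂ 3 = 262.512 + 78.163 × 1.5850 ≈ 386.397 ms.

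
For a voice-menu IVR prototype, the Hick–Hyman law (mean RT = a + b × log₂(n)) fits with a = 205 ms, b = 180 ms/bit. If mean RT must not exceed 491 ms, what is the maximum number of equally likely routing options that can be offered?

3

Information budget: (491 − 205)/180 = 1.5889 bits, so n ≤ 2^1.5889 = 3.008 → at most 3.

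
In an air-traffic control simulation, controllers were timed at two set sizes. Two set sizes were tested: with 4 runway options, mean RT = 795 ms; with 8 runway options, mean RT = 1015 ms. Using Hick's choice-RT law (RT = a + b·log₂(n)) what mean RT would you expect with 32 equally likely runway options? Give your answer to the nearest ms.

1455 ms

With log₂ n on the abscissa the relation is linear; from the two conditions:
  b = (1015 − 795) / (log₂ 8 − log₂ 4) = 220 / (3 − 2) = 220 ms/bit
  a = 795 − 220 × 2 = 355 ms
Then RT(32) = 355 + 220 × log₂ 32 = 355 + 220 × 5 ≈ 1455.000 ms.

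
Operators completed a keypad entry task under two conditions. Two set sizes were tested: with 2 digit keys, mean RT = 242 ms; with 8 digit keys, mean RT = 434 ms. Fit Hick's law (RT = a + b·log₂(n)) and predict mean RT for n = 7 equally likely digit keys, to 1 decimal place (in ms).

RT is linear in log₂ n, so two points fix the line:
  b = (434 − 242) / (log₂ 8 − log₂ 2) = 192 / (3 − 1) = 96.000 ms/bit
  a = 242 − 96.000 × 1 = 146.000 ms
Then RT(7) = 146.000 + 96.000 × log₂ 7 = 146.000 + 96.000 × 2.8074 ≈ 415.506 ms.

415.5 ms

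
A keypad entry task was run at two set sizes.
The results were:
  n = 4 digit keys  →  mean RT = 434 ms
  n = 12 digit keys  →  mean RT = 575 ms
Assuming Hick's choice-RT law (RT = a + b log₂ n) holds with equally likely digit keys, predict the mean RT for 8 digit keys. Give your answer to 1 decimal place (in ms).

523.0 ms

With log₂ n on the abscissa the relation is linear; from the two conditions:
  b = (575 − 434) / (log₂ 12 − log₂ 4) = 141 / (3.5850 − 2) = 88.961 ms/bit
  a = 434 − 88.961 × 2 = 256.078 ms
Then RT(8) = 256.078 + 88.961 × log₂ 8 = 256.078 + 88.961 × 3 ≈ 522.961 ms.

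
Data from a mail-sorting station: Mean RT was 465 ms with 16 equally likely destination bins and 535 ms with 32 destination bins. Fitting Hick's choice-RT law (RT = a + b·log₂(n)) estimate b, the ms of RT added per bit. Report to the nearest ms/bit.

70 ms/bit

b = (RT₂ − RT₁)/(log₂ n₂ − log₂ n₁) = (535 − 465)/(5 − 4) = 70 ms/bit.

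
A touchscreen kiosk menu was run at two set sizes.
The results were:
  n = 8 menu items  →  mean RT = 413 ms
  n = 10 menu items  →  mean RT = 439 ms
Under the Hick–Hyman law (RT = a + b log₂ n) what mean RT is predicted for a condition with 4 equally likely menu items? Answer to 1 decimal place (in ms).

RT is linear in log₂ n, so two points fix the line:
  b = (439 − 413) / (log₂ 10 − log₂ 8) = 26 / (3.3219 − 3) = 80.763 ms/bit
  a = 413 − 80.763 × 3 = 170.710 ms
Then RT(4) = 170.710 + 80.763 × log₂ 4 = 170.710 + 80.763 × 2 ≈ 332.237 ms.

332.2 ms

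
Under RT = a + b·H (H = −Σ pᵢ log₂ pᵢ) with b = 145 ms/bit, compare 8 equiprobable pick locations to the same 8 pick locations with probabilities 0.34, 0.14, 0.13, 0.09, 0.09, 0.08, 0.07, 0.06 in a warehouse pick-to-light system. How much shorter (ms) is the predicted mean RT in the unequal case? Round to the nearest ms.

38 ms

Equiprobable entropy H₀ = log₂ 8 = 3.0000 bits.
Skewed entropy H = −Σ pᵢ log₂ pᵢ = 2.7378 bits.
ΔRT = b·(H₀ − H) = 145 × 0.2622 = 38.01 ms.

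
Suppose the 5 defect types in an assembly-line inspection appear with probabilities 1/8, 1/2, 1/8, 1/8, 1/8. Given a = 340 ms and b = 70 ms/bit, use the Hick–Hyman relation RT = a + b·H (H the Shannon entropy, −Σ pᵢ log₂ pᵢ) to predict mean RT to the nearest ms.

480 ms

H = −Σ pᵢ log₂ pᵢ = 0.125·3 + 0.5·1 + 0.125·3 + 0.125·3 + 0.125·3 = 2.000 bits.
RT = 340 + 70 × 2.000 = 480.00 ms.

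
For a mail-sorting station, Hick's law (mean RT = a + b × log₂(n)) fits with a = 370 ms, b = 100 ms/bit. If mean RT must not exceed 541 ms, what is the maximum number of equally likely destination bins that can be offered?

Information budget: (541 − 370)/100 = 1.7100 bits, so n ≤ 2^1.7100 = 3.272 → at most 3.

3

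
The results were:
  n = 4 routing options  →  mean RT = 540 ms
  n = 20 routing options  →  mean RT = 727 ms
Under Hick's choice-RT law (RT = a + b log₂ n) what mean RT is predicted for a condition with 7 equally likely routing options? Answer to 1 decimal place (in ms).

605.0 ms

RT is linear in log₂ n, so two points fix the line:
  b = (727 − 540) / (log₂ 20 − log₂ 4) = 187 / (4.3219 − 2) = 80.537 ms/bit
  a = 540 − 80.537 × 2 = 378.927 ms
Then RT(7) = 378.927 + 80.537 × log₂ 7 = 378.927 + 80.537 × 2.8074 ≈ 605.022 ms.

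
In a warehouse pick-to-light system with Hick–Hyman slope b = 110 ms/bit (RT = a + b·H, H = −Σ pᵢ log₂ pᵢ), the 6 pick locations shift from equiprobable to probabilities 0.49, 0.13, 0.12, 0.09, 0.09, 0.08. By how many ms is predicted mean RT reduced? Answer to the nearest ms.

46 ms

Equiprobable entropy H₀ = log₂ 6 = 2.5850 bits.
Skewed entropy H = −Σ pᵢ log₂ pᵢ = 2.1708 bits.
ΔRT = b·(H₀ − H) = 110 × 0.4142 = 45.56 ms.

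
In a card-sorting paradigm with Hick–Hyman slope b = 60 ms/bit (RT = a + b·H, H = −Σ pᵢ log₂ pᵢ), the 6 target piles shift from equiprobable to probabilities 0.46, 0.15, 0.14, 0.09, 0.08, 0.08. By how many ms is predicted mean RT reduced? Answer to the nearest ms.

22 ms

Equiprobable entropy H₀ = log₂ 6 = 2.5850 bits.
Skewed entropy H = −Σ pᵢ log₂ pᵢ = 2.2187 bits.
ΔRT = b·(H₀ − H) = 60 × 0.3663 = 21.98 ms.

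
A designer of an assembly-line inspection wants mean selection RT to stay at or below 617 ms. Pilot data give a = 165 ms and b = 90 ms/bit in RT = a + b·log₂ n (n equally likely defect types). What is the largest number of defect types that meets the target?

90·log₂ n ≤ 617 − 165 = 452, giving log₂ n ≤ 5.0222 and n ≤ 32.497. The largest whole number is 32.

32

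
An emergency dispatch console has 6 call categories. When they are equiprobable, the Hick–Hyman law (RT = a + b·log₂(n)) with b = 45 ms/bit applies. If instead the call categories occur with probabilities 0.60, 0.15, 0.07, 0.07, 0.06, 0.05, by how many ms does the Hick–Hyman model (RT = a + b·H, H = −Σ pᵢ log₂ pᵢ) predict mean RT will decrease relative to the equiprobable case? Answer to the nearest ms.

Equiprobable entropy H₀ = log₂ 6 = 2.5850 bits.
Skewed entropy H = −Σ pᵢ log₂ pᵢ = 1.8495 bits.
ΔRT = b·(H₀ − H) = 45 × 0.7355 = 33.10 ms.

33 ms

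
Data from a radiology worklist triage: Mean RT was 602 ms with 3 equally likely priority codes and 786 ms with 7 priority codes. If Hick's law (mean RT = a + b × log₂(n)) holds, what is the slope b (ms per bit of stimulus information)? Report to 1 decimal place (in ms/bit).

150.5 ms/bit

b = (RT₂ − RT₁)/(log₂ n₂ − log₂ n₁) = (786 − 602)/(2.8074 − 1.5850) = 150.524 ms/bit.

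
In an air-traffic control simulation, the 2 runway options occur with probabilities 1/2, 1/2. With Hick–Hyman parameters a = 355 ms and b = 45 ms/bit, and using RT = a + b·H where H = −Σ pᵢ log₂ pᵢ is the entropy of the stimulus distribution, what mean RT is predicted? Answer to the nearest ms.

400 ms

H = −Σ pᵢ log₂ pᵢ = 0.5·1 + 0.5·1 = 1.000 bits.
RT = 355 + 45 × 1.000 = 400.00 ms.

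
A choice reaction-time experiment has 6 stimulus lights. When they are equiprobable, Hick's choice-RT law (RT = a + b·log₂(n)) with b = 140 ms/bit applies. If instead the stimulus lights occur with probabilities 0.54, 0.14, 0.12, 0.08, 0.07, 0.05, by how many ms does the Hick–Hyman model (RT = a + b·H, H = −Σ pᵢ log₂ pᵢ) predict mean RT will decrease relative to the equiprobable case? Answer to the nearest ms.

79 ms

Equiprobable entropy H₀ = log₂ 6 = 2.5850 bits.
Skewed entropy H = −Σ pᵢ log₂ pᵢ = 2.0204 bits.
ΔRT = b·(H₀ − H) = 140 × 0.5646 = 79.04 ms.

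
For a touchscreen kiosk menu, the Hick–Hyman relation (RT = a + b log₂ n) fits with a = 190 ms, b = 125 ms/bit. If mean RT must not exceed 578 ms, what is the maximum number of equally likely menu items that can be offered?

Information budget: (578 − 190)/125 = 3.1040 bits, so n ≤ 2^3.1040 = 8.598 → at most 8.

8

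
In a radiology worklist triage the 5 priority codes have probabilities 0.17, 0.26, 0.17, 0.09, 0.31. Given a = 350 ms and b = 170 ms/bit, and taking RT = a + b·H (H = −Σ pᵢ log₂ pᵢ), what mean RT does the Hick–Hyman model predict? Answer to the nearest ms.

726 ms

Entropy contributions −pᵢ log₂ pᵢ: 0.4346, 0.5053, 0.4346, 0.3127, 0.5238; sum H = 2.2109 bits.
RT = a + bH = 350 + 170·2.2109 = 725.85 ms.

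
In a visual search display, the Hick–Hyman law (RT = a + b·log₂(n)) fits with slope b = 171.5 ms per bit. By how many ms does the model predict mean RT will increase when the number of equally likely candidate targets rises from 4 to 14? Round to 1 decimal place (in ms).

310.0 ms

The intercept a cancels: ΔRT = b·(log₂ n₂ − log₂ n₁) = b·log₂(n₂/n₁).
log₂(14) − log₂(4) = 3.8074 − 2 = 1.8074.
ΔRT = 171.5 × 1.8074 = 309.961 ms.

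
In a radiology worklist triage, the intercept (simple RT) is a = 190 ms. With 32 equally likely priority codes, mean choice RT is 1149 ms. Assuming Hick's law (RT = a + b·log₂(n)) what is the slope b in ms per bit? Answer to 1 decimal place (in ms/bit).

log₂(32) = 5 bits.
b = (RT − a)/log₂ n = (1149 − 190) / 5 = 191.800 ms/bit.

191.8 ms/bit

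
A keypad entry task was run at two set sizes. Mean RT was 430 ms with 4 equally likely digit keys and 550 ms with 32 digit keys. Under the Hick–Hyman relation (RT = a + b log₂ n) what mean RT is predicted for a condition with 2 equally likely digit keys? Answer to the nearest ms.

390 ms

With log₂ n on the abscissa the relation is linear; from the two conditions:
  b = (550 − 430) / (log₂ 32 − log₂ 4) = 120 / (5 − 2) = 40 ms/bit
  a = 430 − 40 × 2 = 350 ms
Then RT(2) = 350 + 40 × log₂ 2 = 350 + 40 × 1 ≈ 390.000 ms.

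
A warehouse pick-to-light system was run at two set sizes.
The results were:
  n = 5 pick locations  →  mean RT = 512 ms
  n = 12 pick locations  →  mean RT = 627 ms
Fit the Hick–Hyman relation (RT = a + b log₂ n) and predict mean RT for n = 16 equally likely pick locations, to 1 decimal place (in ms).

664.8 ms

RT is linear in log₂ n, so two points fix the line:
  b = (627 − 512) / (log₂ 12 − log₂ 5) = 115 / (3.5850 − 2.3219) = 91.051 ms/bit
  a = 512 − 91.051 × 2.3219 = 300.587 ms
Then RT(16) = 300.587 + 91.051 × log₂ 16 = 300.587 + 91.051 × 4 ≈ 664.789 ms.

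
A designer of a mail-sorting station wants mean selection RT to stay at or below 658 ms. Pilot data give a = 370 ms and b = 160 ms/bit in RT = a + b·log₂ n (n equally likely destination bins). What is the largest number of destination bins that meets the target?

3

Set 370 + 160·log₂ n ≤ 658 → log₂ n ≤ (658 − 370)/160 = 1.8000.
So n ≤ 2^1.8000 = 3.482; the largest integer n is 3.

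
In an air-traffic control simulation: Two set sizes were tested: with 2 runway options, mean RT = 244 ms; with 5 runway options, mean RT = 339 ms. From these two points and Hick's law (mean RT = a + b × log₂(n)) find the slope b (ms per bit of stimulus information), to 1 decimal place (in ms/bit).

71.9 ms/bit

The slope on a log₂ axis is (339 − 244) / (2.3219 − 1) = 71.865 ms/bit.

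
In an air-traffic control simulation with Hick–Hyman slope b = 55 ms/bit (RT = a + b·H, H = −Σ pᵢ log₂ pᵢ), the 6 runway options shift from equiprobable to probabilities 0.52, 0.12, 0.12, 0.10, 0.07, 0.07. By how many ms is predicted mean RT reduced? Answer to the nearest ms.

Equiprobable entropy H₀ = log₂ 6 = 2.5850 bits.
Skewed entropy H = −Σ pᵢ log₂ pᵢ = 2.0940 bits.
ΔRT = b·(H₀ − H) = 55 × 0.4909 = 27.00 ms.

27 ms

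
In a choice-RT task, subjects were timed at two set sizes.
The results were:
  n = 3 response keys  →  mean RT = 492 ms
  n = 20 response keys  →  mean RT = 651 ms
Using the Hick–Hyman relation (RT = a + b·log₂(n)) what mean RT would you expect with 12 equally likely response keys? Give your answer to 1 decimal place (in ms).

Fit slope and intercept:
  b = (651 − 492) / (log₂ 20 − log₂ 3) = 159 / (4.3219 − 1.5850) = 58.094 ms/bit
  a = 492 − 58.094 × 1.5850 = 399.924 ms
Then RT(12) = 399.924 + 58.094 × log₂ 12 = 399.924 + 58.094 × 3.5850 ≈ 608.187 ms.

608.2 ms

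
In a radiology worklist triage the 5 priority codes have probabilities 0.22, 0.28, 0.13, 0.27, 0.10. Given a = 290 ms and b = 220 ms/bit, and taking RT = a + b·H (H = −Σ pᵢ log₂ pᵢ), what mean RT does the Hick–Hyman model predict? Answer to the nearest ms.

H = 0.22·log₂(1/0.22) + 0.28·log₂(1/0.28) + 0.13·log₂(1/0.13) + 0.27·log₂(1/0.27) + 0.10·log₂(1/0.10) = 2.2197 bits.
RT = 290 + 220 × 2.2197 = 778.32 ms.

778 ms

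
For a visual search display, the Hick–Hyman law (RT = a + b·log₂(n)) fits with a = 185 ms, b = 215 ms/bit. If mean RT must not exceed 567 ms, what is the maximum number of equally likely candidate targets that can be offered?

Set 185 + 215·log₂ n ≤ 567 → log₂ n ≤ (567 − 185)/215 = 1.7767.
So n ≤ 2^1.7767 = 3.427; the largest integer n is 3.

3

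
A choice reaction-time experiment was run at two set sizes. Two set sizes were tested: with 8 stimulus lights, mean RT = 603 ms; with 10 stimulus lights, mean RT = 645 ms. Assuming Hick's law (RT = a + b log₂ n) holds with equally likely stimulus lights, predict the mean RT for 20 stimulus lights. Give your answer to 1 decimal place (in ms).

775.5 ms

Fit slope and intercept:
  b = (645 − 603) / (log₂ 10 − log₂ 8) = 42 / (3.3219 − 3) = 130.464 ms/bit
  a = 603 − 130.464 × 3 = 211.608 ms
Then RT(20) = 211.608 + 130.464 × log₂ 20 = 211.608 + 130.464 × 4.3219 ≈ 775.464 ms.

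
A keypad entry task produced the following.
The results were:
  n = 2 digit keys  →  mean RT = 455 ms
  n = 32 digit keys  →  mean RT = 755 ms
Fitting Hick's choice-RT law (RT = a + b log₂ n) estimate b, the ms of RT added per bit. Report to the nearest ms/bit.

b = (RT₂ − RT₁)/(log₂ n₂ − log₂ n₁) = (755 − 455)/(5 − 1) = 75 ms/bit.

75 ms/bit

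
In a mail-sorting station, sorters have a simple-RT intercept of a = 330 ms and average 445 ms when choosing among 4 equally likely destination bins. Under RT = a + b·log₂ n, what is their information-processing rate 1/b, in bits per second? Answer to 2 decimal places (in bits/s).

b = (445 − 330)/log₂ 4 = 115/2 = 57.500 ms per bit = 0.05750 s/bit; the reciprocal is 17.391 bits/s.

17.39 bits/s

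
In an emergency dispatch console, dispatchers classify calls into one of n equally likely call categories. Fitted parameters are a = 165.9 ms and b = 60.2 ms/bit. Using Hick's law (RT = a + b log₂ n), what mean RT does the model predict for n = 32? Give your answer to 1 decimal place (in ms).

log₂(32) = 5 bits, so RT = 165.9 + 60.2 × 5 ≈ 466.900 ms.

466.9 ms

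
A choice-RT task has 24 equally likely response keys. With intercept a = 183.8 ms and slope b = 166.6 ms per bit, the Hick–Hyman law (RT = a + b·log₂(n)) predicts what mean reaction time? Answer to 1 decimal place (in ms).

log₂(24) = 4.5850 bits, so RT = 183.8 + 166.6 × 4.5850 ≈ 947.655 ms.

947.7 ms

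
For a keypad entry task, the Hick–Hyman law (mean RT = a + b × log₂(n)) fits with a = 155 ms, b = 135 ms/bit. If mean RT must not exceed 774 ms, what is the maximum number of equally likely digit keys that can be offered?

Information budget: (774 − 155)/135 = 4.5852 bits, so n ≤ 2^4.5852 = 24.004 → at most 24.

24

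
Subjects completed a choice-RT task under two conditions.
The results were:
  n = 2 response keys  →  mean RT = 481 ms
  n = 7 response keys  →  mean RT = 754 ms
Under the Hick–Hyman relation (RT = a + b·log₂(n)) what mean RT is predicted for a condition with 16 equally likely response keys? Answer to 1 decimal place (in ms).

934.1 ms

With log₂ n on the abscissa the relation is linear; from the two conditions:
  b = (754 − 481) / (log₂ 7 − log₂ 2) = 273 / (2.8074 − 1) = 151.049 ms/bit
  a = 481 − 151.049 × 1 = 329.951 ms
Then RT(16) = 329.951 + 151.049 × log₂ 16 = 329.951 + 151.049 × 4 ≈ 934.148 ms.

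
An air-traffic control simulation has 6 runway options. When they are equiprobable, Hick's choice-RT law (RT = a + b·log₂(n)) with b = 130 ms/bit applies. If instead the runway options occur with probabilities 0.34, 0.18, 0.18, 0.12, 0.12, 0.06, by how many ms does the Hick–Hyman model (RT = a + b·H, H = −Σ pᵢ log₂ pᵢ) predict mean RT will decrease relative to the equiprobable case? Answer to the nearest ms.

Equiprobable entropy H₀ = log₂ 6 = 2.5850 bits.
Skewed entropy H = −Σ pᵢ log₂ pᵢ = 2.3975 bits.
ΔRT = b·(H₀ − H) = 130 × 0.1875 = 24.38 ms.

24 ms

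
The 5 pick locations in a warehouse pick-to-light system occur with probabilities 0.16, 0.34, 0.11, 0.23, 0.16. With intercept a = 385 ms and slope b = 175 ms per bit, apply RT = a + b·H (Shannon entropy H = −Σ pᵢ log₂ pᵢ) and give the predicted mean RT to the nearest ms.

772 ms

H = 0.16·log₂(1/0.16) + 0.34·log₂(1/0.34) + 0.11·log₂(1/0.11) + 0.23·log₂(1/0.23) + 0.16·log₂(1/0.16) = 2.2132 bits.
RT = 385 + 175 × 2.2132 = 772.30 ms.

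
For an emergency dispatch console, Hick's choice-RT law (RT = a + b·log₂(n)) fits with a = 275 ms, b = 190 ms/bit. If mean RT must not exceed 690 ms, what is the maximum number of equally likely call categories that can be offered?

Information budget: (690 − 275)/190 = 2.1842 bits, so n ≤ 2^2.1842 = 4.545 → at most 4.

4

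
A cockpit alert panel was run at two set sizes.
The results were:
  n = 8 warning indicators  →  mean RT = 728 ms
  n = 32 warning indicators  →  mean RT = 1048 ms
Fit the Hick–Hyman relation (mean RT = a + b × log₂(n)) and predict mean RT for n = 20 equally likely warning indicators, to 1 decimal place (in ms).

Fit slope and intercept:
  b = (1048 − 728) / (log₂ 32 − log₂ 8) = 320 / (5 − 3) = 160.000 ms/bit
  a = 728 − 160.000 × 3 = 248.000 ms
Then RT(20) = 248.000 + 160.000 × log₂ 20 = 248.000 + 160.000 × 4.3219 ≈ 939.508 ms.

939.5 ms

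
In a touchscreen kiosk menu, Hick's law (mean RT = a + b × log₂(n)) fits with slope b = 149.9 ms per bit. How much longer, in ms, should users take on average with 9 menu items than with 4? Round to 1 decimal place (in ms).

175.4 ms

ΔRT = (a + b log₂ n₂) − (a + b log₂ n₁) = b·(log₂ n₂ − log₂ n₁).
log₂(9) − log₂(4) = 3.1699 − 2 = 1.1699.
ΔRT = 149.9 × 1.1699 = 175.372 ms.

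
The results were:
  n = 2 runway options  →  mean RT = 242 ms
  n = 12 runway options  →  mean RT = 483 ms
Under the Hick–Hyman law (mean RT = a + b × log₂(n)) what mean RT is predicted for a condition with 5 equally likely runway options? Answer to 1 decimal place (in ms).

Solve the two-equation system in a and b:
  b = (483 − 242) / (log₂ 12 − log₂ 2) = 241 / (3.5850 − 1) = 93.232 ms/bit
  a = 242 − 93.232 × 1 = 148.768 ms
Then RT(5) = 148.768 + 93.232 × log₂ 5 = 148.768 + 93.232 × 2.3219 ≈ 365.245 ms.

365.2 ms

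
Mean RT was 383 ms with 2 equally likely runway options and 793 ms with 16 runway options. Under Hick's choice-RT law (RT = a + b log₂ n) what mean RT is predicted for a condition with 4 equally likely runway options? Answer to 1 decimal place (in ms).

With log₂ n on the abscissa the relation is linear; from the two conditions:
  b = (793 − 383) / (log₂ 16 − log₂ 2) = 410 / (4 − 1) = 136.667 ms/bit
  a = 383 − 136.667 × 1 = 246.333 ms
Then RT(4) = 246.333 + 136.667 × log₂ 4 = 246.333 + 136.667 × 2 ≈ 519.667 ms.

519.7 ms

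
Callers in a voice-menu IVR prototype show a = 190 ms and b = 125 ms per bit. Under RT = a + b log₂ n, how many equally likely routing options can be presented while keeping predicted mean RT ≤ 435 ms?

3

125·log₂ n ≤ 435 − 190 = 245, giving log₂ n ≤ 1.9600 and n ≤ 3.891. The largest whole number is 3.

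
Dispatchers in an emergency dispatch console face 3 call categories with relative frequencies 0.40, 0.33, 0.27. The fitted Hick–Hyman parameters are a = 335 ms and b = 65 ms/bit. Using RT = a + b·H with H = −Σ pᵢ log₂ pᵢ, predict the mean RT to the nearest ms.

437 ms

H = 0.40·log₂(1/0.40) + 0.33·log₂(1/0.33) + 0.27·log₂(1/0.27) = 1.5666 bits.
RT = 335 + 65 × 1.5666 = 436.83 ms.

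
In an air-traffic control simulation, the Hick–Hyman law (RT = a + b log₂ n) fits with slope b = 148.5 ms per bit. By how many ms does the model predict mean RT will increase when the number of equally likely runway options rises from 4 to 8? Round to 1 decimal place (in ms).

148.5 ms

The intercept a cancels: ΔRT = b·(log₂ n₂ − log₂ n₁) = b·log₂(n₂/n₁).
log₂(8) − log₂(4) = log₂(8/4) = log₂(2) = 1.
ΔRT = 148.5 × 1.0000 = 148.500 ms.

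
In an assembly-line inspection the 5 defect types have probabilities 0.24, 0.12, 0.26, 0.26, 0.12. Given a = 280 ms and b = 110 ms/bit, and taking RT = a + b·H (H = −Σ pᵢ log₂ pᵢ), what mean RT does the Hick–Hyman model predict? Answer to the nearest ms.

526 ms

Entropy contributions −pᵢ log₂ pᵢ: 0.4941, 0.3671, 0.5053, 0.5053, 0.3671; sum H = 2.2388 bits.
RT = a + bH = 280 + 110·2.2388 = 526.27 ms.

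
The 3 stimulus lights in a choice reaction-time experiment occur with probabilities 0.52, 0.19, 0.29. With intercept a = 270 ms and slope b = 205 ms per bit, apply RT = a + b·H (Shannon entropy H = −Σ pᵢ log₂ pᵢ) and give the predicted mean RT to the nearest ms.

H = 0.52·log₂(1/0.52) + 0.19·log₂(1/0.19) + 0.29·log₂(1/0.29) = 1.4637 bits.
RT = 270 + 205 × 1.4637 = 570.06 ms.

570 ms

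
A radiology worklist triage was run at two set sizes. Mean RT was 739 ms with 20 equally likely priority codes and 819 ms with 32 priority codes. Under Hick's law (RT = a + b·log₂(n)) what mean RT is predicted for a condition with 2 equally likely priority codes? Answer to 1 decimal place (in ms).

Fit slope and intercept:
  b = (819 − 739) / (log₂ 32 − log₂ 20) = 80 / (5 − 4.3219) = 117.982 ms/bit
  a = 739 − 117.982 × 4.3219 = 229.092 ms
Then RT(2) = 229.092 + 117.982 × log₂ 2 = 229.092 + 117.982 × 1 ≈ 347.074 ms.

347.1 ms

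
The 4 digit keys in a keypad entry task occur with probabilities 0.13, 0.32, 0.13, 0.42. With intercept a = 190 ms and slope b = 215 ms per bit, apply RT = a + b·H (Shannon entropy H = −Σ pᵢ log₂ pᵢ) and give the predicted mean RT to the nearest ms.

H = 0.13·log₂(1/0.13) + 0.32·log₂(1/0.32) + 0.13·log₂(1/0.13) + 0.42·log₂(1/0.42) = 1.8170 bits.
RT = 190 + 215 × 1.8170 = 580.65 ms.

581 ms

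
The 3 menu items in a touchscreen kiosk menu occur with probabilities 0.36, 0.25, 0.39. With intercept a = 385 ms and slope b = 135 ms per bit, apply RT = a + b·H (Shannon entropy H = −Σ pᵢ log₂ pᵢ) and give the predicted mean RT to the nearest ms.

Entropy contributions −pᵢ log₂ pᵢ: 0.5306, 0.5000, 0.5298; sum H = 1.5604 bits.
RT = a + bH = 385 + 135·1.5604 = 595.66 ms.

596 ms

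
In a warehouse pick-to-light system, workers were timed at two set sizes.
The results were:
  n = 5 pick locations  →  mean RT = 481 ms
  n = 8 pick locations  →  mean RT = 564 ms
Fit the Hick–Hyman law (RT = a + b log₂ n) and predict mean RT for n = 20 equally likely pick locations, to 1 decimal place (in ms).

RT is linear in log₂ n, so two points fix the line:
  b = (564 − 481) / (log₂ 8 − log₂ 5) = 83 / (3 − 2.3219) = 122.406 ms/bit
  a = 481 − 122.406 × 2.3219 = 196.782 ms
Then RT(20) = 196.782 + 122.406 × log₂ 20 = 196.782 + 122.406 × 4.3219 ≈ 725.812 ms.

725.8 ms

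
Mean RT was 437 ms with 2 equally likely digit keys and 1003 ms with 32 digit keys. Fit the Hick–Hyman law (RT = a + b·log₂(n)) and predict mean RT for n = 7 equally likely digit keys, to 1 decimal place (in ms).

692.7 ms

Solve the two-equation system in a and b:
  b = (1003 − 437) / (log₂ 32 − log₂ 2) = 566 / (5 − 1) = 141.500 ms/bit
  a = 437 − 141.500 × 1 = 295.500 ms
Then RT(7) = 295.500 + 141.500 × log₂ 7 = 295.500 + 141.500 × 2.8074 ≈ 692.741 ms.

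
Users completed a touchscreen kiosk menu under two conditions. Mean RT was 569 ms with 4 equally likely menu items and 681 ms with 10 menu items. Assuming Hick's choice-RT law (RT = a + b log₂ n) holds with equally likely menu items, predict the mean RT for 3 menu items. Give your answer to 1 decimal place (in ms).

Solve the two-equation system in a and b:
  b = (681 − 569) / (log₂ 10 − log₂ 4) = 112 / (3.3219 − 2) = 84.725 ms/bit
  a = 569 − 84.725 × 2 = 399.551 ms
Then RT(3) = 399.551 + 84.725 × log₂ 3 = 399.551 + 84.725 × 1.5850 ≈ 533.836 ms.

533.8 ms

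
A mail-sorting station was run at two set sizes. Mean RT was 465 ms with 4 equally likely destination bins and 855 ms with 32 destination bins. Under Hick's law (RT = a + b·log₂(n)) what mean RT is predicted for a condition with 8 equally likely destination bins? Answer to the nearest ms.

RT is linear in log₂ n, so two points fix the line:
  b = (855 − 465) / (log₂ 32 − log₂ 4) = 390 / (5 − 2) = 130 ms/bit
  a = 465 − 130 × 2 = 205 ms
Then RT(8) = 205 + 130 × log₂ 8 = 205 + 130 × 3 ≈ 595.000 ms.

595 ms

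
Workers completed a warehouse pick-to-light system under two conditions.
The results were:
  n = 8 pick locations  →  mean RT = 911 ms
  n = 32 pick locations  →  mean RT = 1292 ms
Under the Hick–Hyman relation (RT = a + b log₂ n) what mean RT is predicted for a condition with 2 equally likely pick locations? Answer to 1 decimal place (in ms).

RT is linear in log₂ n, so two points fix the line:
  b = (1292 − 911) / (log₂ 32 − log₂ 8) = 381 / (5 − 3) = 190.500 ms/bit
  a = 911 − 190.500 × 3 = 339.500 ms
Then RT(2) = 339.500 + 190.500 × log₂ 2 = 339.500 + 190.500 × 1 ≈ 530.000 ms.

530.0 ms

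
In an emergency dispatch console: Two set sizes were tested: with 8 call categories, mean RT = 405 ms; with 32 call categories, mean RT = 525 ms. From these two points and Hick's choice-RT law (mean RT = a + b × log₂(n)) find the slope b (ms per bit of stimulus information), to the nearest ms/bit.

b = (RT₂ − RT₁)/(log₂ n₂ − log₂ n₁) = (525 − 405)/(5 − 3) = 60 ms/bit.

60 ms/bit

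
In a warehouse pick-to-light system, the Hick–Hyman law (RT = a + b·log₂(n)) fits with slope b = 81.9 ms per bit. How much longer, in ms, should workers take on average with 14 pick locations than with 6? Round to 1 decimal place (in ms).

100.1 ms

Only the slope matters, since a is common to both: ΔRT = b·log₂(n₂/n₁).
log₂(14) − log₂(6) = 3.8074 − 2.5850 = 1.2224.
ΔRT = 81.9 × 1.2224 = 100.114 ms.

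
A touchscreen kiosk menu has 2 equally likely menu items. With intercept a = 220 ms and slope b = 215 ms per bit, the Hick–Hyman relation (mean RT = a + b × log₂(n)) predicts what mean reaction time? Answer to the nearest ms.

435 ms

log₂(2) = 1 bits, so RT = 220 + 215 × 1 ≈ 435.000 ms.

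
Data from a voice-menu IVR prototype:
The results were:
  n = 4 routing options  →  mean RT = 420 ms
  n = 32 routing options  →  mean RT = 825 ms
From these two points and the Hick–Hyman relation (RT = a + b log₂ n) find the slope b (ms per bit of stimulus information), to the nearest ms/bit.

b = (RT₂ − RT₁)/(log₂ n₂ − log₂ n₁) = (825 − 420)/(5 − 2) = 135 ms/bit.

135 ms/bit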